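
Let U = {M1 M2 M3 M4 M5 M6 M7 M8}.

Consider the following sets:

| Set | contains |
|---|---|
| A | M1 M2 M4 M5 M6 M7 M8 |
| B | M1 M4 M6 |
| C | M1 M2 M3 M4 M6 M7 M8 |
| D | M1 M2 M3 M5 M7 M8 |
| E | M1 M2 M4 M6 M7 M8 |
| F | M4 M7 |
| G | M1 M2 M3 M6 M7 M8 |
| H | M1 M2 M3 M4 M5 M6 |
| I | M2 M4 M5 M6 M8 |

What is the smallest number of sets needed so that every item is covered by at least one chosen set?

A and G cover everything between them: the union {M1, M2, M3, M4, M5, M6, M7, M8} is all of U.
No single set has all 8 items (the largest, A, has 7), so 2 is optimal.

2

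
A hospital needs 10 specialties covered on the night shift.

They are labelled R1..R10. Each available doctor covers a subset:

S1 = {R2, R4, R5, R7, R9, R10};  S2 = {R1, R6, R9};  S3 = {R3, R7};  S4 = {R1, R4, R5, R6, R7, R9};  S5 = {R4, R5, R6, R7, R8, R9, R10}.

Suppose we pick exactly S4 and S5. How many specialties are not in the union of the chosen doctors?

2

Union of S4, S5 = {R1, R4, R5, R6, R7, R8, R9, R10}.
Not covered: R2, R3 — 2 specialties.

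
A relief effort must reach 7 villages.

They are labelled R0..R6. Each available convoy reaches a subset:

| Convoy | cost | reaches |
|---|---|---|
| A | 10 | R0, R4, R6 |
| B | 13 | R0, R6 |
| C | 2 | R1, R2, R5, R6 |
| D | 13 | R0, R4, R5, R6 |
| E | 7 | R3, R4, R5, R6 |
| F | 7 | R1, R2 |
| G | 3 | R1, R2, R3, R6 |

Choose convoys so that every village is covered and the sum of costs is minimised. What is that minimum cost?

A, C, G together cover every village (A ∪ C ∪ G = {R0, R1, R2, R3, R4, R5, R6}); total cost 10 + 2 + 3 = 15.
No covering selection has total cost below 15.

15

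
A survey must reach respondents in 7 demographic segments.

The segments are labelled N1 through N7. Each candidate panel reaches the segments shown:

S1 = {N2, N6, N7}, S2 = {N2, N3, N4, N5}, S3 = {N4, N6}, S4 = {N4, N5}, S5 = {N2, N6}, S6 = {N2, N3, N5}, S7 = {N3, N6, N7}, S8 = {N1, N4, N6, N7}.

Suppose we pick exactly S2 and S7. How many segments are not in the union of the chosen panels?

Union of S2, S7 = {N2, N3, N4, N5, N6, N7}.
Not covered: N1 — 1 segment.

1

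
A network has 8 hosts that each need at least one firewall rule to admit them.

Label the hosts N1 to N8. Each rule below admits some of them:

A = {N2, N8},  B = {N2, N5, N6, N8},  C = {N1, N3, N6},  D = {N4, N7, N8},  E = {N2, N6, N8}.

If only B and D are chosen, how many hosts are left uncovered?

2

Union of B, D = {N2, N4, N5, N6, N7, N8}.
Not covered: N1, N3 — 2 hosts.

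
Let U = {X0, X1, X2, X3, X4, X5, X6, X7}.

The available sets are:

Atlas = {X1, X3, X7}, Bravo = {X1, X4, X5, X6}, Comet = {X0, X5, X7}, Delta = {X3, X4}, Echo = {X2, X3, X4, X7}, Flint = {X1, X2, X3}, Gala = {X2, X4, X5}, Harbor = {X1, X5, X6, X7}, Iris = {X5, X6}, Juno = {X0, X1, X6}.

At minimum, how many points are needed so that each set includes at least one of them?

3

Take H = {X0, X3, X5}. Each listed set contains at least one of these, so H is a hitting set of size 3.
No choice of 2 points meets every set, so 3 is the minimum.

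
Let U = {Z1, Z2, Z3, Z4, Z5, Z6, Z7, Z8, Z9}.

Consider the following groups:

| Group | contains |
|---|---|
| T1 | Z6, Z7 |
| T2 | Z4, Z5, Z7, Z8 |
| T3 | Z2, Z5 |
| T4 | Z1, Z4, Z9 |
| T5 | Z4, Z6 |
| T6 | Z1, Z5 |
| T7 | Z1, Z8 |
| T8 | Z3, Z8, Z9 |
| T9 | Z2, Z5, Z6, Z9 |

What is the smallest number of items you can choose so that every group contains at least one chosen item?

Take H = {Z1, Z2, Z6, Z8}. Each listed group contains at least one of these, so H is a hitting set of size 4.
No choice of 3 items meets every group, so 4 is the minimum.

4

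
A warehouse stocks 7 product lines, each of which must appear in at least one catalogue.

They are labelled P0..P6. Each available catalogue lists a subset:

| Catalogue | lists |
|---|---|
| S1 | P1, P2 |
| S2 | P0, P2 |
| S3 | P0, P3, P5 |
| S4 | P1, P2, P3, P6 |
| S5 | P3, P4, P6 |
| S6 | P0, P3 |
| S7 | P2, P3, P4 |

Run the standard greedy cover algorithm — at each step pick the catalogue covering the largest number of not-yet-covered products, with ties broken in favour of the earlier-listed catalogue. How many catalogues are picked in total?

3

Greedy: pick S4 (covers 4 new) → pick S3 (covers 2 new) → pick S5 (covers 1 new). Total picks: 3.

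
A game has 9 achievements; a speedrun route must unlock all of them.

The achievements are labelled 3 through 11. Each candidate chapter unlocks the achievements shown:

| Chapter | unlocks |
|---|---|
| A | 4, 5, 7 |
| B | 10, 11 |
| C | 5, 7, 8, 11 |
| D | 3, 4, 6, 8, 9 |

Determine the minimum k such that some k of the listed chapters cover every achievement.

A and B and D together: A ∪ B ∪ D = {3, 4, 5, 6, 7, 8, 9, 10, 11} — every achievement is covered.
Only D contains 3, so D is forced; the remaining 4 achievements need at least 2 more chapters (each remaining chapter adds at most 3) — so at least 3 chapters are needed, and 3 is optimal.

3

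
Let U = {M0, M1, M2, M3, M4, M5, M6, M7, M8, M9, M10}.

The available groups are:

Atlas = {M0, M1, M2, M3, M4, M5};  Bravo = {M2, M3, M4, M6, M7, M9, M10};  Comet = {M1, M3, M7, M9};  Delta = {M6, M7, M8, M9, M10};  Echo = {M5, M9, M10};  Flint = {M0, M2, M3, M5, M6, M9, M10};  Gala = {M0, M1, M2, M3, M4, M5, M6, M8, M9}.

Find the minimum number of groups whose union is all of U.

Take {Delta, Gala}. Their union is {M0, M1, M2, M3, M4, M5, M6, M7, M8, M9, M10}, which is all 11 items.
No single group has all 11 items (the largest, Gala, has 9), so 2 is optimal.

2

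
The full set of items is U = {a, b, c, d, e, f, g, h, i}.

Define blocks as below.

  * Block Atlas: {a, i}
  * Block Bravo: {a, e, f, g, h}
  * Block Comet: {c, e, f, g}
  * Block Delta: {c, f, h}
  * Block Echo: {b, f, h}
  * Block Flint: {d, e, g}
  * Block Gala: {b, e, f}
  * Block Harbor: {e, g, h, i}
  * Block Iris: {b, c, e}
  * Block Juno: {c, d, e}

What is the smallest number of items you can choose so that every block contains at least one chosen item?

Take T = {a, e, f}. Each listed block contains at least one of these, so T is a hitting set of size 3.
The blocks Atlas, Delta, Flint are pairwise disjoint, so any hitting set needs a separate item for each — at least 3. Hence 3 is optimal.

3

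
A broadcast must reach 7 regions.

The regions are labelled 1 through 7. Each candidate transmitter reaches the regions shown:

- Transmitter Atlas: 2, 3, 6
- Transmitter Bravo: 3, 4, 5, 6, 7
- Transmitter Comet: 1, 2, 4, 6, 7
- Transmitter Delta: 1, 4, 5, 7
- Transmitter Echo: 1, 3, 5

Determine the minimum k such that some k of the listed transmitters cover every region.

Take {Atlas, Delta}. Their union is {1, 2, 3, 4, 5, 6, 7}, which is all 7 regions.
No single transmitter has all 7 regions (the largest, Bravo, has 5), so 2 is optimal.

2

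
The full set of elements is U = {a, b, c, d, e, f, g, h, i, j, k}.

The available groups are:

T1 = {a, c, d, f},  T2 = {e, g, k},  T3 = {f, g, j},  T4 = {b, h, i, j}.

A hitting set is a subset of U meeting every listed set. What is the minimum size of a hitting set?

Take T = {d, j, k}. Each listed group contains at least one of these, so T is a hitting set of size 3.
The groups T1, T2, T4 are pairwise disjoint, so any hitting set needs a separate element for each — at least 3. Hence 3 is optimal.

3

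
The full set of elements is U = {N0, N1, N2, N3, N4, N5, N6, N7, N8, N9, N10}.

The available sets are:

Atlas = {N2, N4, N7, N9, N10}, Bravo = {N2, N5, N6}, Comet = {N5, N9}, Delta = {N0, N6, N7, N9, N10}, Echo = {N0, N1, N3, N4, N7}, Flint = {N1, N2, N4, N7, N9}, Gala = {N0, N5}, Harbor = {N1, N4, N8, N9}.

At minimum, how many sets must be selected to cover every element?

4

Atlas and Bravo and Echo and Harbor together: Atlas ∪ Bravo ∪ Echo ∪ Harbor = {N0, N1, N2, N3, N4, N5, N6, N7, N8, N9, N10} — every element is covered.
No 3 of the 8 sets cover everything (all 56 combinations miss at least one element), so 4 is optimal.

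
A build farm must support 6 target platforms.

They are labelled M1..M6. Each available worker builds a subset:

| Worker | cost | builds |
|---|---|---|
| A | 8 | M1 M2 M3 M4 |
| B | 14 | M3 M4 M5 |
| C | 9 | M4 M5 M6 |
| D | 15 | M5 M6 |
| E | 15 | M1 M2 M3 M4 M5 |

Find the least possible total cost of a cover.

A, C together cover every platform (A ∪ C = {M1, M2, M3, M4, M5, M6}); total cost 8 + 9 = 17.
No covering selection has total cost below 17.

17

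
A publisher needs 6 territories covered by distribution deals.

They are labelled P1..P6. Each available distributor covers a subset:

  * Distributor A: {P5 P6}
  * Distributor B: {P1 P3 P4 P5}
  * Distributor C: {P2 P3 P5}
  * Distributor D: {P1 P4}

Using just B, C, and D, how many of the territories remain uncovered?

1

Union of B, C, D = {P1, P2, P3, P4, P5}.
Not covered: P6 — 1 territory.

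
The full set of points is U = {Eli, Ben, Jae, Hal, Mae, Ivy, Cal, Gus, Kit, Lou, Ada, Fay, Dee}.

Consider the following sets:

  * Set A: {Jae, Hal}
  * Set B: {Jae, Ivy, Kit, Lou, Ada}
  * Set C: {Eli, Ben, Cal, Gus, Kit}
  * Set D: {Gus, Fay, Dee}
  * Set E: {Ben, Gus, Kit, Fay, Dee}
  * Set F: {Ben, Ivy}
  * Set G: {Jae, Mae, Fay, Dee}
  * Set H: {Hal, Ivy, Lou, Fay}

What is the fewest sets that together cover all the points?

4

B, C, G, and H cover everything between them: the union {Eli, Ben, Jae, Hal, Mae, Ivy, Cal, Gus, Kit, Lou, Ada, Fay, Dee} is all of U.
No 3 of the 8 sets cover everything (all 56 combinations miss at least one point), so 4 is optimal.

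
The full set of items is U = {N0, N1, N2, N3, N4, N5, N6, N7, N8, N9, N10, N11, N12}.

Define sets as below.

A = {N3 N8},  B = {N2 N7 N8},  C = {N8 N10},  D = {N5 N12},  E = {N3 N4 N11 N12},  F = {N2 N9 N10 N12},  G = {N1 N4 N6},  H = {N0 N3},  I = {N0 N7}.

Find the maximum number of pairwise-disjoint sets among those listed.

A, F, G, I are pairwise disjoint (A={N3,N8}; F={N2,N9,N10,N12}; G={N1,N4,N6}; I={N0,N7}).
Every remaining set overlaps one of these, and no 5 of the listed sets are pairwise disjoint, so 4 is the maximum.

4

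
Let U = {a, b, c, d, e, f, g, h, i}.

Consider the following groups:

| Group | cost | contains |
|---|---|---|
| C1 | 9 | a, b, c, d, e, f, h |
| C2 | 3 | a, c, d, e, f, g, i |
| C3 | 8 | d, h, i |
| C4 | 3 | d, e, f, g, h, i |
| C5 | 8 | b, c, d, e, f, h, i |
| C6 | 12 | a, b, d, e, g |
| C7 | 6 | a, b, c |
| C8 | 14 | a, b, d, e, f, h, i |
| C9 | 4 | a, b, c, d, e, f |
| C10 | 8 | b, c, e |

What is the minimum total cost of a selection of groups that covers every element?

C4, C9 together cover every element (C4 ∪ C9 = {a, b, c, d, e, f, g, h, i}); total cost 3 + 4 = 7.
The greedy pick C2, C4, C9 costs 10; no covering selection beats 7.

7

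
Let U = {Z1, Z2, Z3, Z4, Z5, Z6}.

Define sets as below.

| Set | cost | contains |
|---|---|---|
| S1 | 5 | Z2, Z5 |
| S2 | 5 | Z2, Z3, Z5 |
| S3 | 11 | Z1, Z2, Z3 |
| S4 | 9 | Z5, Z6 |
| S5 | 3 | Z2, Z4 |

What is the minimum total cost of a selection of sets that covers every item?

23

S3, S4, S5 together cover every item (S3 ∪ S4 ∪ S5 = {Z1, Z2, Z3, Z4, Z5, Z6}); total cost 11 + 9 + 3 = 23.
The greedy pick S5, S2, S4, S3 costs 28; no covering selection beats 23.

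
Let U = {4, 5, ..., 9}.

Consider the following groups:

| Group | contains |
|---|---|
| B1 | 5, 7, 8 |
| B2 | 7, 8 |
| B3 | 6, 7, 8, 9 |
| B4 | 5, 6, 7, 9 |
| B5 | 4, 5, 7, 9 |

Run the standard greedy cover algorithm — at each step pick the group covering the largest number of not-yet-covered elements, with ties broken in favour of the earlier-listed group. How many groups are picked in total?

Greedy: pick B3 (covers 4 new) → pick B5 (covers 2 new). Total picks: 2.

2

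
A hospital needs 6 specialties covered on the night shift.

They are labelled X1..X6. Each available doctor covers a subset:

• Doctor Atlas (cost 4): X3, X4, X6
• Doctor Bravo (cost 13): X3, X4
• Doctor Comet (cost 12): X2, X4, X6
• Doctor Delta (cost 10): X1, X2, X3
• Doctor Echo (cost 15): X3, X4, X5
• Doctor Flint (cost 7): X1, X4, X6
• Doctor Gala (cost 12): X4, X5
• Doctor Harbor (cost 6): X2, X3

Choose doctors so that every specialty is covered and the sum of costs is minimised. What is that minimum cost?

25

Flint, Gala, Harbor together cover every specialty (Flint ∪ Gala ∪ Harbor = {X1, X2, X3, X4, X5, X6}); total cost 7 + 12 + 6 = 25.
The greedy pick Atlas, Delta, Gala costs 26; no covering selection beats 25.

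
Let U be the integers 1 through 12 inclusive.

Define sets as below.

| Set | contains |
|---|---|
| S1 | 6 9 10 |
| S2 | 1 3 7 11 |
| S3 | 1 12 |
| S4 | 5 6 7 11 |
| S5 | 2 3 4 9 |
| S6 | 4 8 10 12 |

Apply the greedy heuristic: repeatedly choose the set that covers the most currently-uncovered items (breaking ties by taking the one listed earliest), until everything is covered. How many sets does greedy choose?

Greedy: pick S2 (covers 4 new) → pick S6 (covers 4 new) → pick S1 (covers 2 new) → pick S4 (covers 1 new) → pick S5 (covers 1 new). Total picks: 5.
(The true minimum cover uses only 4 sets, so greedy is not optimal here.)

5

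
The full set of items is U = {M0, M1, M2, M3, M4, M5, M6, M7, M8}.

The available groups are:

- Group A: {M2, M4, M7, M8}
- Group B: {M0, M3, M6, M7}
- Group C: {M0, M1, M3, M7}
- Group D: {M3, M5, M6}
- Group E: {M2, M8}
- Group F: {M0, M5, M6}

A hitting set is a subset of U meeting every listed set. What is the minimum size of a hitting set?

3

The 3 items {M0, M2, M6} hit every group.
No choice of 2 items meets every group, so 3 is the minimum.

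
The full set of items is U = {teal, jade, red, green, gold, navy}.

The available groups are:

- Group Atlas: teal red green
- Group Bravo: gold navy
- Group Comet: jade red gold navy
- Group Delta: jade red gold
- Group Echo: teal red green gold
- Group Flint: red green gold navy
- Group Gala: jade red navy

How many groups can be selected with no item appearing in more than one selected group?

2

Atlas, Bravo are pairwise disjoint (Atlas={teal,red,green}; Bravo={gold,navy}).
Every remaining group overlaps one of these, and no 3 of the listed groups are pairwise disjoint, so 2 is the maximum.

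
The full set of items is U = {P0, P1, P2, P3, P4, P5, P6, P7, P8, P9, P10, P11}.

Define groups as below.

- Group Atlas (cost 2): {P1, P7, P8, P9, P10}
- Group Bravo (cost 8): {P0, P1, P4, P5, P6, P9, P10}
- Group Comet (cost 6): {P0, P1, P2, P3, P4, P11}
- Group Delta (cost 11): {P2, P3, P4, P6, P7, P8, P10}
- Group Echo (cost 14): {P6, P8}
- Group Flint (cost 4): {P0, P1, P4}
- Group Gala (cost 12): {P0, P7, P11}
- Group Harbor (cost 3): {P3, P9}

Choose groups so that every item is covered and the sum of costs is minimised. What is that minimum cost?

Atlas, Bravo, Comet together cover every item (Atlas ∪ Bravo ∪ Comet = {P0, P1, P2, P3, P4, P5, P6, P7, P8, P9, P10, P11}); total cost 2 + 8 + 6 = 16.
No covering selection has total cost below 16.

16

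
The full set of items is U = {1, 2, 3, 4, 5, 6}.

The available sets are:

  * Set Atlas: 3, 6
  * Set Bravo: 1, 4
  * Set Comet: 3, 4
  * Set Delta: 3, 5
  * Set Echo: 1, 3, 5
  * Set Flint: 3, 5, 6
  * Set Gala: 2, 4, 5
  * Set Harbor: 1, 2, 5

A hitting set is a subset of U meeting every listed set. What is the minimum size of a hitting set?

The 3 items {4, 5, 6} hit every set.
No choice of 2 items meets every set, so 3 is the minimum.

3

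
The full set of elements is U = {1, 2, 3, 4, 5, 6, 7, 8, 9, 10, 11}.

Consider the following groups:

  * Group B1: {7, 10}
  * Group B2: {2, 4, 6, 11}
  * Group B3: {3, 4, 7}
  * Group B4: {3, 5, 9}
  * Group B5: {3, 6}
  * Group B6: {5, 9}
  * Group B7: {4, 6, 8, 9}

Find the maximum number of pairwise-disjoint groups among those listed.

B1, B2, B6 are pairwise disjoint (B1={7,10}; B2={2,4,6,11}; B6={5,9}).
Every remaining group overlaps one of these, and no 4 of the listed groups are pairwise disjoint, so 3 is the maximum.

3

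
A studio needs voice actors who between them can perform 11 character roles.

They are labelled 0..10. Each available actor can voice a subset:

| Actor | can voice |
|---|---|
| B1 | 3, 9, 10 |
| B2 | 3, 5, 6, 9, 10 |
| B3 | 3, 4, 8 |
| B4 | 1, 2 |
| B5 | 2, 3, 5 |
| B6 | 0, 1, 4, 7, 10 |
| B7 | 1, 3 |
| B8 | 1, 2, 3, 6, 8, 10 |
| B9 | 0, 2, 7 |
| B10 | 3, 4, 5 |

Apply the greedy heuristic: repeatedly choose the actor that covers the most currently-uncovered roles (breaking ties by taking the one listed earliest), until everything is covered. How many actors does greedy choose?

3

Greedy: pick B8 (covers 6 new) → pick B6 (covers 3 new) → pick B2 (covers 2 new). Total picks: 3.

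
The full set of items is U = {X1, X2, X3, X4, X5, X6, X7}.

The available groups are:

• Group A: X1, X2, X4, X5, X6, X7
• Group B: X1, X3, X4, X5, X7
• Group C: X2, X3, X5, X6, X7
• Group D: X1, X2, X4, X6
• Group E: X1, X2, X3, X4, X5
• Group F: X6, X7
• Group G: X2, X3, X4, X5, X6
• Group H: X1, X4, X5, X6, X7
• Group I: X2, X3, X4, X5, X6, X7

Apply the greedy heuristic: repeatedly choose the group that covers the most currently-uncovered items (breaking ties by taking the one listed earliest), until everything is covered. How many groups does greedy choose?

2

Greedy: pick A (covers 6 new) → pick B (covers 1 new). Total picks: 2.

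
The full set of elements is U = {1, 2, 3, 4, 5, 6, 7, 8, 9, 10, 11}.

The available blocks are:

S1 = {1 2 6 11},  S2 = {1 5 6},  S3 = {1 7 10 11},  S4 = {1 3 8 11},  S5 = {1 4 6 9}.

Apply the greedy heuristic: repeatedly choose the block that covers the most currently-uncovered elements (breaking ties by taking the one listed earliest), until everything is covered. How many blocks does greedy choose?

Greedy: pick S1 (covers 4 new) → pick S3 (covers 2 new) → pick S4 (covers 2 new) → pick S5 (covers 2 new) → pick S2 (covers 1 new). Total picks: 5.

5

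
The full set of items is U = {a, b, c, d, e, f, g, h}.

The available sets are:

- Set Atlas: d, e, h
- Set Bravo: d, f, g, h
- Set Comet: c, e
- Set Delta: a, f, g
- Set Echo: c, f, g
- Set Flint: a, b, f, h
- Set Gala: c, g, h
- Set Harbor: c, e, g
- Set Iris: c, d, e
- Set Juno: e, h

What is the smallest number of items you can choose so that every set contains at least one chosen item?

3

The 3 items {e, f, g} hit every set.
No choice of 2 items meets every set, so 3 is the minimum.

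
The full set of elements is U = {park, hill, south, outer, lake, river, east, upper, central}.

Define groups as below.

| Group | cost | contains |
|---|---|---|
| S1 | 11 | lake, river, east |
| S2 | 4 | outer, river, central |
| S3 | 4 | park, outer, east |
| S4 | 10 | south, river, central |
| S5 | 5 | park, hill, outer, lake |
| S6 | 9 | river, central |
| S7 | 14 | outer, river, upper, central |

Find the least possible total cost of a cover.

S3, S4, S5, S7 together cover every element (S3 ∪ S4 ∪ S5 ∪ S7 = {park, hill, south, outer, lake, river, east, upper, central}); total cost 4 + 10 + 5 + 14 = 33.
The greedy pick S5, S2, S3, S4, S7 costs 37; no covering selection beats 33.

33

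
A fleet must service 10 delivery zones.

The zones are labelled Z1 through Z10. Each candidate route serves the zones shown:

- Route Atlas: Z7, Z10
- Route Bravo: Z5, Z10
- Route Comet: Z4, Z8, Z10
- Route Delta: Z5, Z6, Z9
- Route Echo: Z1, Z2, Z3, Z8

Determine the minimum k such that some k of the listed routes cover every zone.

4

Atlas and Comet and Delta and Echo together: Atlas ∪ Comet ∪ Delta ∪ Echo = {Z1, Z2, Z3, Z4, Z5, Z6, Z7, Z8, Z9, Z10} — every zone is covered.
Only Comet contains Z4, so Comet is forced; the remaining 7 zones need at least 3 more routes (each remaining route adds at most 3) — so at least 4 routes are needed, and 4 is optimal.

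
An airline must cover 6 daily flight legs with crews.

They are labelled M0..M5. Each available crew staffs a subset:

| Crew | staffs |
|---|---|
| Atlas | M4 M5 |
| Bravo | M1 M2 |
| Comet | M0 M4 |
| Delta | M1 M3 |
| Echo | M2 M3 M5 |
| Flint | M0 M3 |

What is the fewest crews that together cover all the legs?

3

Take {Bravo, Comet, Echo}. Their union is {M0, M1, M2, M3, M4, M5}, which is all 6 legs.
No 2 of the 6 crews cover everything (all 15 combinations miss at least one leg), so 3 is optimal.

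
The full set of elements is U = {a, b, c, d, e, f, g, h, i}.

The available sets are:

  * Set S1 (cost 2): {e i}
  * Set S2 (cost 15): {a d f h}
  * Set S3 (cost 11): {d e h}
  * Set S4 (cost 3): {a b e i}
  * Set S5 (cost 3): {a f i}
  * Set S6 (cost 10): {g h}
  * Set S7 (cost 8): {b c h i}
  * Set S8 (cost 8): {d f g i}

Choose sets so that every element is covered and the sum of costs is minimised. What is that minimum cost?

19

S4, S7, S8 together cover every element (S4 ∪ S7 ∪ S8 = {a, b, c, d, e, f, g, h, i}); total cost 3 + 8 + 8 = 19.
No covering selection has total cost below 19.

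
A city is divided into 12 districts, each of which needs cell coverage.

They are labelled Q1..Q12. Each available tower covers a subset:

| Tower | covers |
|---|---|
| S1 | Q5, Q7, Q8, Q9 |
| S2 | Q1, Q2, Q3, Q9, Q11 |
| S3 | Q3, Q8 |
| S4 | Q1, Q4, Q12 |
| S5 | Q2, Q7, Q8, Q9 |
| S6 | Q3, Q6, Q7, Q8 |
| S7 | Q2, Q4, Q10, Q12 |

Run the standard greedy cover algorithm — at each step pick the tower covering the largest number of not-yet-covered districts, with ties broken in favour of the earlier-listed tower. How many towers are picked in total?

Greedy: pick S2 (covers 5 new) → pick S1 (covers 3 new) → pick S7 (covers 3 new) → pick S6 (covers 1 new). Total picks: 4.

4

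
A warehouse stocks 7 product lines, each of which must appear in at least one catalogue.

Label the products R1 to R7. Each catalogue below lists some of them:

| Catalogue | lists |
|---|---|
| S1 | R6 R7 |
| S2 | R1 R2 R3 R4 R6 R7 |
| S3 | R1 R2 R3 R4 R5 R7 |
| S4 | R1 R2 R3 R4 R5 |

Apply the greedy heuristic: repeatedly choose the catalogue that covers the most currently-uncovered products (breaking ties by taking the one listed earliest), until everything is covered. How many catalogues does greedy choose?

2

Greedy: pick S2 (covers 6 new) → pick S3 (covers 1 new). Total picks: 2.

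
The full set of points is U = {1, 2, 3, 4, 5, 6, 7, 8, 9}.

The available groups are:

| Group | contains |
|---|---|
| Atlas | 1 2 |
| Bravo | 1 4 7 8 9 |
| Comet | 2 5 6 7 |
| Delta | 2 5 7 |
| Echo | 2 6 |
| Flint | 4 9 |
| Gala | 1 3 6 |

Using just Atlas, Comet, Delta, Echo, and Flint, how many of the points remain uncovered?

2

Union of Atlas, Comet, Delta, Echo, Flint = {1, 2, 4, 5, 6, 7, 9}.
Not covered: 3, 8 — 2 points.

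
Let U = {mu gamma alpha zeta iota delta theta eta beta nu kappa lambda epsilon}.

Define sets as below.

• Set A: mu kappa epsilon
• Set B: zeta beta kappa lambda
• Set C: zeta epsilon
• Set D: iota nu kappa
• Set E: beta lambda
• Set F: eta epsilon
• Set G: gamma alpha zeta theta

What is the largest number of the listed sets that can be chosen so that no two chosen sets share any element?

4

D, E, F, G are pairwise disjoint (D={iota,nu,kappa}; E={beta,lambda}; F={eta,epsilon}; G={gamma,alpha,zeta,theta}).
Every remaining set overlaps one of these, and no 5 of the listed sets are pairwise disjoint, so 4 is the maximum.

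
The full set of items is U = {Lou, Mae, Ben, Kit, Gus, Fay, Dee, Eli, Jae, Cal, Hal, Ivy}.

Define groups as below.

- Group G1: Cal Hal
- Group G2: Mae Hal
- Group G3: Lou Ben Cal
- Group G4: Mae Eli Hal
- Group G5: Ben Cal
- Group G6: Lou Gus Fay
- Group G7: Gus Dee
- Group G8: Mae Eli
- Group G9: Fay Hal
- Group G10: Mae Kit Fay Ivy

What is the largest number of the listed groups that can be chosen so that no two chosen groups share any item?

G5, G7, G8, G9 are pairwise disjoint (G5={Ben,Cal}; G7={Gus,Dee}; G8={Mae,Eli}; G9={Fay,Hal}).
Every remaining group overlaps one of these, and no 5 of the listed groups are pairwise disjoint, so 4 is the maximum.

4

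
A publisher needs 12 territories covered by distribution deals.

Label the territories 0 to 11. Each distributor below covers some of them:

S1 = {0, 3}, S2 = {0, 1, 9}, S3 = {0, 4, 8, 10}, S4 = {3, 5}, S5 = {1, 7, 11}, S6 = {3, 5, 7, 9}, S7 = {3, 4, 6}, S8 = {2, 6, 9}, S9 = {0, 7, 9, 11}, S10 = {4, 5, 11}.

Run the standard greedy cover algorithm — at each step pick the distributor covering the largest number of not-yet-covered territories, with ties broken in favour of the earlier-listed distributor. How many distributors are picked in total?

4

Greedy: pick S3 (covers 4 new) → pick S6 (covers 4 new) → pick S5 (covers 2 new) → pick S8 (covers 2 new). Total picks: 4.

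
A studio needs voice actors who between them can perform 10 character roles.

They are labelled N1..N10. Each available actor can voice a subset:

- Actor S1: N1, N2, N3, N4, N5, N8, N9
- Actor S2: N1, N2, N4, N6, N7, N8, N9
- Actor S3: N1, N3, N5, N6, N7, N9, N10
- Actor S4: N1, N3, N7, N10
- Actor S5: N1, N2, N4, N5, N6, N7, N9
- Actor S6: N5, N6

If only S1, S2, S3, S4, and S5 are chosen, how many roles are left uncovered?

Union of S1, S2, S3, S4, S5 = {N1, N2, N3, N4, N5, N6, N7, N8, N9, N10} — that's every role, so 0 are uncovered.

0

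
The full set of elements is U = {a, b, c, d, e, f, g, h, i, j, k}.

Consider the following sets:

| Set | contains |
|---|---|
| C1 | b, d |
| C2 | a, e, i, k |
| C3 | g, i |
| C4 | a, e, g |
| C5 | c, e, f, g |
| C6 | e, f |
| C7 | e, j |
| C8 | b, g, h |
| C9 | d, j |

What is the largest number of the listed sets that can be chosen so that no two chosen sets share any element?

3

C6, C8, C9 are pairwise disjoint (C6={e,f}; C8={b,g,h}; C9={d,j}).
Every remaining set overlaps one of these, and no 4 of the listed sets are pairwise disjoint, so 3 is the maximum.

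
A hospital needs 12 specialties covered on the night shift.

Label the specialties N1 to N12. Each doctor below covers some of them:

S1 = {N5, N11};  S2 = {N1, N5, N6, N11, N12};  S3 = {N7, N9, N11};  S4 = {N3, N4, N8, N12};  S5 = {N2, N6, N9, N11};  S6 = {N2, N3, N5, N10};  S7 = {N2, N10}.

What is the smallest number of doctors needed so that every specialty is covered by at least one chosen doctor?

Take {S2, S3, S4, S7}. Their union is {N1, N2, N3, N4, N5, N6, N7, N8, N9, N10, N11, N12}, which is all 12 specialties.
Only S2 contains N1, so S2 is forced; the remaining 7 specialties need at least 3 more doctors (each remaining doctor adds at most 3) — so at least 4 doctors are needed, and 4 is optimal.

4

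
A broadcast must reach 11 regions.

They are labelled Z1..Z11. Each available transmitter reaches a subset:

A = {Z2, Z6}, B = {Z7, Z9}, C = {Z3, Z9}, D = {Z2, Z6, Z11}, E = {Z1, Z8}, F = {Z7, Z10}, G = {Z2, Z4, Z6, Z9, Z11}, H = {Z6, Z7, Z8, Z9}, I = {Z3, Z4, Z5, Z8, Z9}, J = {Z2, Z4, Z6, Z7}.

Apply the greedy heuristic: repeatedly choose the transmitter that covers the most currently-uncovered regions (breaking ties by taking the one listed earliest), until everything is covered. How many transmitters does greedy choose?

Greedy: pick G (covers 5 new) → pick I (covers 3 new) → pick F (covers 2 new) → pick E (covers 1 new). Total picks: 4.

4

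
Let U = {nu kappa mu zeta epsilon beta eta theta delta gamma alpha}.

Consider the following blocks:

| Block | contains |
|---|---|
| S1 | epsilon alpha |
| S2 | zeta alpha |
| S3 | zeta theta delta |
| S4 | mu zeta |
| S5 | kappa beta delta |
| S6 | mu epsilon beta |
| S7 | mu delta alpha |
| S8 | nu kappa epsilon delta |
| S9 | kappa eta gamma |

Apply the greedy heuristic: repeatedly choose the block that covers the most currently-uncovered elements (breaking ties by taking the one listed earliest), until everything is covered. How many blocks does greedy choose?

Greedy: pick S8 (covers 4 new) → pick S2 (covers 2 new) → pick S6 (covers 2 new) → pick S9 (covers 2 new) → pick S3 (covers 1 new). Total picks: 5.

5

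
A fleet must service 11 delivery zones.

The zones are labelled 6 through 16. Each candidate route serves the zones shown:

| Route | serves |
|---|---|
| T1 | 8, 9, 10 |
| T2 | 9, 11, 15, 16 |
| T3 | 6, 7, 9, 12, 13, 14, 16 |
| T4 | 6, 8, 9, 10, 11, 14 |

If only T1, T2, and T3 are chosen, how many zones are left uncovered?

0

Union of T1, T2, T3 = {6, 7, 8, 9, 10, 11, 12, 13, 14, 15, 16} — that's every zone, so 0 are uncovered.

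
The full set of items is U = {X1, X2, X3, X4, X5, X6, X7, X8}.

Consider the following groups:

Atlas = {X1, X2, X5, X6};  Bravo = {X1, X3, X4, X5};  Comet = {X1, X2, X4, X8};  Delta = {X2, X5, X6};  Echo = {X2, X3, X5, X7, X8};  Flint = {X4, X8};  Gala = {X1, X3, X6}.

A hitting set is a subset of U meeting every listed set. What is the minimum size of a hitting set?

The 3 items {X4, X6, X7} hit every group.
No choice of 2 items meets every group, so 3 is the minimum.

3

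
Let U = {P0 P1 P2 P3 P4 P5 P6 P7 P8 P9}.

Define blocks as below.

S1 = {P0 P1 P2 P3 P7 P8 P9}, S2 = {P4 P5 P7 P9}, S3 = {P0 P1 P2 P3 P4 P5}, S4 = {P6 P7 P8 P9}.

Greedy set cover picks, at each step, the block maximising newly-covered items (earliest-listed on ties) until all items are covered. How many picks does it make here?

3

Greedy: pick S1 (covers 7 new) → pick S2 (covers 2 new) → pick S4 (covers 1 new). Total picks: 3.
(The true minimum cover uses only 2 blocks, so greedy is not optimal here.)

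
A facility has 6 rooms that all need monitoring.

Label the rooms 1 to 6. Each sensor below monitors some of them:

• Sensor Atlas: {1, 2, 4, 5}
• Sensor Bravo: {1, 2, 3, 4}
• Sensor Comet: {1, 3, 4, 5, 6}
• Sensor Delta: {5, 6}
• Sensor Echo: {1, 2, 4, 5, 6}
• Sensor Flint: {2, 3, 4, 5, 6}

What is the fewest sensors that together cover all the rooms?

Atlas and Flint together: Atlas ∪ Flint = {1, 2, 3, 4, 5, 6} — every room is covered.
No single sensor has all 6 rooms (the largest, Comet, has 5), so 2 is optimal.

2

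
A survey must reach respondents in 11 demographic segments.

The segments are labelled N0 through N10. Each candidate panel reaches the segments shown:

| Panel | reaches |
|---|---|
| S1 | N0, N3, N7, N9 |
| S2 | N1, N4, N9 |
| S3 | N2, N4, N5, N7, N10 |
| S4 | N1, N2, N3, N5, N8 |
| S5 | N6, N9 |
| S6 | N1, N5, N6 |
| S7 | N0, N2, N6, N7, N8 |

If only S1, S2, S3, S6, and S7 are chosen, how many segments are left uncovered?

Union of S1, S2, S3, S6, S7 = {N0, N1, N2, N3, N4, N5, N6, N7, N8, N9, N10} — that's every segment, so 0 are uncovered.

0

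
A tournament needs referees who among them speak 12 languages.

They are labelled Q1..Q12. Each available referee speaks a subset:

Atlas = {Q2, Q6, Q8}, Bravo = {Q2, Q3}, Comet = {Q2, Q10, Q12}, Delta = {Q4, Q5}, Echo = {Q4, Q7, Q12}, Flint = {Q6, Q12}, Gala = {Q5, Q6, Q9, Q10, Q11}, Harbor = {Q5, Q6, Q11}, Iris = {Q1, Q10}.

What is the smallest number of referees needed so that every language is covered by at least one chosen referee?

Take {Atlas, Bravo, Echo, Gala, Iris}. Their union is {Q1, Q2, Q3, Q4, Q5, Q6, Q7, Q8, Q9, Q10, Q11, Q12}, which is all 12 languages.
No 4 of the 9 referees cover everything (all 126 combinations miss at least one language), so 5 is optimal.

5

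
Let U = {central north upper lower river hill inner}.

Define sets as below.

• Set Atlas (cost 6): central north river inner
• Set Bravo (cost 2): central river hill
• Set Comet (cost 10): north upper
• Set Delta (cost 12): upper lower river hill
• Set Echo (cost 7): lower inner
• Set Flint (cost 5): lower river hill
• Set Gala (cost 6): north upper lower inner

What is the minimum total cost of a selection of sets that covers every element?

Bravo, Gala together cover every element (Bravo ∪ Gala = {central, north, upper, lower, river, hill, inner}); total cost 2 + 6 = 8.
No covering selection has total cost below 8.

8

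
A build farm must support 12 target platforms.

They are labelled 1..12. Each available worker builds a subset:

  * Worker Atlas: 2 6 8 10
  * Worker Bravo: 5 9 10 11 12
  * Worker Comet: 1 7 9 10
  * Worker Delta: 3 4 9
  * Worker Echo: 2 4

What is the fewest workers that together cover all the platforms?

Atlas and Bravo and Comet and Delta together: Atlas ∪ Bravo ∪ Comet ∪ Delta = {1, 2, 3, 4, 5, 6, 7, 8, 9, 10, 11, 12} — every platform is covered.
Only Comet contains 1, so Comet is forced; the remaining 8 platforms need at least 3 more workers (each remaining worker adds at most 3) — so at least 4 workers are needed, and 4 is optimal.

4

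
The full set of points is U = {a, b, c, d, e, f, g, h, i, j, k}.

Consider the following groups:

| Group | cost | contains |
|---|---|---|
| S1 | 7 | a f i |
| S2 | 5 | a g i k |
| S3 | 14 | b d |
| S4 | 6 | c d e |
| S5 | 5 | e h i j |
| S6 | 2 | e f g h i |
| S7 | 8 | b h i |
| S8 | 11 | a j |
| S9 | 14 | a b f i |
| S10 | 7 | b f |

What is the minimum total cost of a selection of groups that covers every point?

23

S2, S4, S5, S10 together cover every point (S2 ∪ S4 ∪ S5 ∪ S10 = {a, b, c, d, e, f, g, h, i, j, k}); total cost 5 + 6 + 5 + 7 = 23.
The greedy pick S6, S2, S4, S5, S10 costs 25; no covering selection beats 23.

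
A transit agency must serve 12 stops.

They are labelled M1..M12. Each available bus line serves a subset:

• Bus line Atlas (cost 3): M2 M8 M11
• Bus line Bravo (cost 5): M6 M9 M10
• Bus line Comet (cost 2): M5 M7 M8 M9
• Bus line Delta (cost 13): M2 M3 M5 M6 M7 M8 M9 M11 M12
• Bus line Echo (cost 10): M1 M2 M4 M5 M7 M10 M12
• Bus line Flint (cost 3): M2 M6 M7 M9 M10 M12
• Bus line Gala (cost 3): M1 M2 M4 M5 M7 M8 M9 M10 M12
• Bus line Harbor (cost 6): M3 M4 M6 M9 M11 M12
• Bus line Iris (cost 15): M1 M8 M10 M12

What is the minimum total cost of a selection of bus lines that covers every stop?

9

Gala, Harbor together cover every stop (Gala ∪ Harbor = {M1, M2, M3, M4, M5, M6, M7, M8, M9, M10, M11, M12}); total cost 3 + 6 = 9.
No covering selection has total cost below 9.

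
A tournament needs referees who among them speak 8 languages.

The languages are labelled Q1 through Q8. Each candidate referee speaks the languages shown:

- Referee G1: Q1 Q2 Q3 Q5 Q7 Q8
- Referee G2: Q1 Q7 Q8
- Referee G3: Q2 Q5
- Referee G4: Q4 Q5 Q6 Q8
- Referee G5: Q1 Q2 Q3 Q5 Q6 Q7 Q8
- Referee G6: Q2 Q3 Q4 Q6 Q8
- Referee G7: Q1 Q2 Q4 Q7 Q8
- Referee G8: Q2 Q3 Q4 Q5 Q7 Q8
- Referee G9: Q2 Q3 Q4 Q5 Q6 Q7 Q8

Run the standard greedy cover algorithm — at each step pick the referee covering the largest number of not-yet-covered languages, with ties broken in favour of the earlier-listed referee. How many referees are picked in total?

Greedy: pick G5 (covers 7 new) → pick G4 (covers 1 new). Total picks: 2.

2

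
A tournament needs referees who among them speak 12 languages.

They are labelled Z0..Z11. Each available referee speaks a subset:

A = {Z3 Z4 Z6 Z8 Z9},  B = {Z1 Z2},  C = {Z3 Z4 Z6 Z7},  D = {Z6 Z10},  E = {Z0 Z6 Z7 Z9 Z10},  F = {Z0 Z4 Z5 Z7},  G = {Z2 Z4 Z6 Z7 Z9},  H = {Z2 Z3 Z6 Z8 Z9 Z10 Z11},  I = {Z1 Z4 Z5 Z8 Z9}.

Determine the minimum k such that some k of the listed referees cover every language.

3

F and H and I together: F ∪ H ∪ I = {Z0, Z1, Z2, Z3, Z4, Z5, Z6, Z7, Z8, Z9, Z10, Z11} — every language is covered.
Only H contains Z11, so H is forced; the remaining 5 languages need at least 2 more referees (each remaining referee adds at most 4) — so at least 3 referees are needed, and 3 is optimal.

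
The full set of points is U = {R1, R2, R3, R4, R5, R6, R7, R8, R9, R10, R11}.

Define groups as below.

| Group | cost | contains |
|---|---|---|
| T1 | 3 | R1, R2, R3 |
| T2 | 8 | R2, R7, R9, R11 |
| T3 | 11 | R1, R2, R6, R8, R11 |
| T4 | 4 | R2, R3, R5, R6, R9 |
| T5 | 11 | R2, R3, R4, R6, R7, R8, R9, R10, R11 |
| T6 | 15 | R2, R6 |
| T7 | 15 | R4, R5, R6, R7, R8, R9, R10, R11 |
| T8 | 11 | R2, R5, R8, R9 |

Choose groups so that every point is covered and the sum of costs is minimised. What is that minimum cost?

T1, T4, T5 together cover every point (T1 ∪ T4 ∪ T5 = {R1, R2, R3, R4, R5, R6, R7, R8, R9, R10, R11}); total cost 3 + 4 + 11 = 18.
No covering selection has total cost below 18.

18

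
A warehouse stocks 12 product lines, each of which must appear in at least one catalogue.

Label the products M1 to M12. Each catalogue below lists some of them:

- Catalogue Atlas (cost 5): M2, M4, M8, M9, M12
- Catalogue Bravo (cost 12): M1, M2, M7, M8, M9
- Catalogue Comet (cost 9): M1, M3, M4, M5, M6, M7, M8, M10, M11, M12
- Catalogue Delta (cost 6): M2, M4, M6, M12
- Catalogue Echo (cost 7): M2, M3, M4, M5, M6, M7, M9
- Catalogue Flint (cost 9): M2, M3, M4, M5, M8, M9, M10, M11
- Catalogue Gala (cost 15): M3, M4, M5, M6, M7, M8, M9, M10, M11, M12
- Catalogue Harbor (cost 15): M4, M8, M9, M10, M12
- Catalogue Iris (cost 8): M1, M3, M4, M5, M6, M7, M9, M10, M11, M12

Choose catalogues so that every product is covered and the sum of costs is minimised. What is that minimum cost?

Atlas, Iris together cover every product (Atlas ∪ Iris = {M1, M2, M3, M4, M5, M6, M7, M8, M9, M10, M11, M12}); total cost 5 + 8 = 13.
No covering selection has total cost below 13.

13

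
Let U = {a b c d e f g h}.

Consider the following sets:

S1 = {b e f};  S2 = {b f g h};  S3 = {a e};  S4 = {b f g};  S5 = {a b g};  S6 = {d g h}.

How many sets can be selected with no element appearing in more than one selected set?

S3, S4 are pairwise disjoint (S3={a,e}; S4={b,f,g}).
Every remaining set overlaps one of these, and no 3 of the listed sets are pairwise disjoint, so 2 is the maximum.

2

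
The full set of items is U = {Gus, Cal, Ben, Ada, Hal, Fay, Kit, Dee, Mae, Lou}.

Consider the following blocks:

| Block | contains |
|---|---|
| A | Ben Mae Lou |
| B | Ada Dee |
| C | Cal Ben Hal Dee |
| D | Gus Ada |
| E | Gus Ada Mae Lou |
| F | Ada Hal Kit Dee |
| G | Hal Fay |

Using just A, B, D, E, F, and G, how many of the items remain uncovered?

1

Union of A, B, D, E, F, G = {Gus, Ben, Ada, Hal, Fay, Kit, Dee, Mae, Lou}.
Not covered: Cal — 1 item.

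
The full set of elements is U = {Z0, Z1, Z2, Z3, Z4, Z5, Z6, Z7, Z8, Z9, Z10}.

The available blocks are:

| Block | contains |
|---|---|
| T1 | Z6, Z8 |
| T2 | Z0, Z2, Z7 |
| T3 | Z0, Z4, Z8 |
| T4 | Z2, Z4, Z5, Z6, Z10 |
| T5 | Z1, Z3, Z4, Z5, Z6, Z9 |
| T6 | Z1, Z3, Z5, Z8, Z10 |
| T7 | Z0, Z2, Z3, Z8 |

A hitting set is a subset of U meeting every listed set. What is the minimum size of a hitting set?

H = {Z1, Z2, Z8} meets every block (each contains at least one member of H), and |H| = 3.
No choice of 2 elements meets every block, so 3 is the minimum.

3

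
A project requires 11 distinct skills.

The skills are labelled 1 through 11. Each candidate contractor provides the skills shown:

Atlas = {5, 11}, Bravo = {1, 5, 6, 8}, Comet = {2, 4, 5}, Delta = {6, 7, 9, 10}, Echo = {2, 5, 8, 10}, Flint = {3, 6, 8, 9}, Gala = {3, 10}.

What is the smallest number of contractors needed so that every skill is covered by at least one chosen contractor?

5

Atlas and Bravo and Comet and Delta and Flint together: Atlas ∪ Bravo ∪ Comet ∪ Delta ∪ Flint = {1, 2, 3, 4, 5, 6, 7, 8, 9, 10, 11} — every skill is covered.
No 4 of the 7 contractors cover everything (all 35 combinations miss at least one skill), so 5 is optimal.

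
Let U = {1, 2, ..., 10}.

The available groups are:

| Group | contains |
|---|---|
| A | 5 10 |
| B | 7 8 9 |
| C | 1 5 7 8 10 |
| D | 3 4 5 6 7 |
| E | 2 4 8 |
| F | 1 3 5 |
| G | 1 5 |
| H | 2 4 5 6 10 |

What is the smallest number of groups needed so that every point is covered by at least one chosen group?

Take {B, F, H}. Their union is {1, 2, 3, 4, 5, 6, 7, 8, 9, 10}, which is all 10 points.
Only B contains 9, so B is forced; the remaining 7 points need at least 2 more groups (each remaining group adds at most 5) — so at least 3 groups are needed, and 3 is optimal.

3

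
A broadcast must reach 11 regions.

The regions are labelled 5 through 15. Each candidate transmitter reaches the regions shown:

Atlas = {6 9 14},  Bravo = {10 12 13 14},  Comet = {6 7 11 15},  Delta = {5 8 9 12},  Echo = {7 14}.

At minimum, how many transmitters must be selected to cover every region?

3

Bravo and Comet and Delta together: Bravo ∪ Comet ∪ Delta = {5, 6, 7, 8, 9, 10, 11, 12, 13, 14, 15} — every region is covered.
Each transmitter has at most 4 regions, and 2·4 = 8 < 11 — so at least 3 transmitters are needed, and 3 is optimal.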